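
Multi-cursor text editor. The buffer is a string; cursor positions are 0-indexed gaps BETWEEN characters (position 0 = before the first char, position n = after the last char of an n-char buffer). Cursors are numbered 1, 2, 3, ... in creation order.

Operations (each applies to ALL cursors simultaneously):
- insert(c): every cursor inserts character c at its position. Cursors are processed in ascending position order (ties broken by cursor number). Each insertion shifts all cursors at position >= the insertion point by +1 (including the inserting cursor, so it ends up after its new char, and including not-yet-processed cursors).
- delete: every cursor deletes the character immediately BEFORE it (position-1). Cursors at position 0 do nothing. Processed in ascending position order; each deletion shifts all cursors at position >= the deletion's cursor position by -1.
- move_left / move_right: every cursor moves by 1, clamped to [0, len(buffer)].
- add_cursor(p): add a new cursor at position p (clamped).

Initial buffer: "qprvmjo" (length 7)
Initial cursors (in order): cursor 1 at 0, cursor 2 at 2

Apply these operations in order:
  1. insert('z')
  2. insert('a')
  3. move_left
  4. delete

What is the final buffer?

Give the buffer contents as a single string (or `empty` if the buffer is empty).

Answer: aqparvmjo

Derivation:
After op 1 (insert('z')): buffer="zqpzrvmjo" (len 9), cursors c1@1 c2@4, authorship 1..2.....
After op 2 (insert('a')): buffer="zaqpzarvmjo" (len 11), cursors c1@2 c2@6, authorship 11..22.....
After op 3 (move_left): buffer="zaqpzarvmjo" (len 11), cursors c1@1 c2@5, authorship 11..22.....
After op 4 (delete): buffer="aqparvmjo" (len 9), cursors c1@0 c2@3, authorship 1..2.....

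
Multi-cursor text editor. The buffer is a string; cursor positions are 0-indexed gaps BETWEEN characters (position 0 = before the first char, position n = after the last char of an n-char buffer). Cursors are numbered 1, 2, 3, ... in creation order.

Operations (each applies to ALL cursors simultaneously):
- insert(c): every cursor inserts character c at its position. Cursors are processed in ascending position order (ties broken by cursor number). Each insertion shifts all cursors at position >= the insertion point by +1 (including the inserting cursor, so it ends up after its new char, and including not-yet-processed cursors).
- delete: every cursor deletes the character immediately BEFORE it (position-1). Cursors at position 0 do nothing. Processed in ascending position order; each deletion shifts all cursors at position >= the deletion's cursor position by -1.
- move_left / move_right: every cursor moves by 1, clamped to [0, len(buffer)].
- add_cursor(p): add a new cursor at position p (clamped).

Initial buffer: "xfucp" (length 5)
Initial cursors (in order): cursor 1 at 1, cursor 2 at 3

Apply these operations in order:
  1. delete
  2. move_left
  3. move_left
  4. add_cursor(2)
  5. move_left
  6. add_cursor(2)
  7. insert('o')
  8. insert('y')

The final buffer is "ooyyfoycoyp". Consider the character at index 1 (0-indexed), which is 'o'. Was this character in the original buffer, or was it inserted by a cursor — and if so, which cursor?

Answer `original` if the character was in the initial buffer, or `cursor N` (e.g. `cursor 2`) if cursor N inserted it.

Answer: cursor 2

Derivation:
After op 1 (delete): buffer="fcp" (len 3), cursors c1@0 c2@1, authorship ...
After op 2 (move_left): buffer="fcp" (len 3), cursors c1@0 c2@0, authorship ...
After op 3 (move_left): buffer="fcp" (len 3), cursors c1@0 c2@0, authorship ...
After op 4 (add_cursor(2)): buffer="fcp" (len 3), cursors c1@0 c2@0 c3@2, authorship ...
After op 5 (move_left): buffer="fcp" (len 3), cursors c1@0 c2@0 c3@1, authorship ...
After op 6 (add_cursor(2)): buffer="fcp" (len 3), cursors c1@0 c2@0 c3@1 c4@2, authorship ...
After op 7 (insert('o')): buffer="oofocop" (len 7), cursors c1@2 c2@2 c3@4 c4@6, authorship 12.3.4.
After op 8 (insert('y')): buffer="ooyyfoycoyp" (len 11), cursors c1@4 c2@4 c3@7 c4@10, authorship 1212.33.44.
Authorship (.=original, N=cursor N): 1 2 1 2 . 3 3 . 4 4 .
Index 1: author = 2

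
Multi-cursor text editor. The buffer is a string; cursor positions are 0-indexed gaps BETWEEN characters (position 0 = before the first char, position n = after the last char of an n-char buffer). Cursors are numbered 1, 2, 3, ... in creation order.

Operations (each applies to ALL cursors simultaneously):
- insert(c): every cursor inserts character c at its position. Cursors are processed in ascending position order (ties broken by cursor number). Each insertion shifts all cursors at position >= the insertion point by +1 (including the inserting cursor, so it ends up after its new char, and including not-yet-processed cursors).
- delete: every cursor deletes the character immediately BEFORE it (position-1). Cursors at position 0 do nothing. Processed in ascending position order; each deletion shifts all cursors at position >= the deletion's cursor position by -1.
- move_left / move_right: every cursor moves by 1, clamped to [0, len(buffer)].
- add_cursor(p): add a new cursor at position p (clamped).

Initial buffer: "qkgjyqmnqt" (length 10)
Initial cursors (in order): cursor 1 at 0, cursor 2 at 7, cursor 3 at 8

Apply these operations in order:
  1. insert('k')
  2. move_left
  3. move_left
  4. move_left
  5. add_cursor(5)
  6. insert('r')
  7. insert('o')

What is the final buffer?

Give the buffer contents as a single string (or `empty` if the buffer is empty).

After op 1 (insert('k')): buffer="kqkgjyqmknkqt" (len 13), cursors c1@1 c2@9 c3@11, authorship 1.......2.3..
After op 2 (move_left): buffer="kqkgjyqmknkqt" (len 13), cursors c1@0 c2@8 c3@10, authorship 1.......2.3..
After op 3 (move_left): buffer="kqkgjyqmknkqt" (len 13), cursors c1@0 c2@7 c3@9, authorship 1.......2.3..
After op 4 (move_left): buffer="kqkgjyqmknkqt" (len 13), cursors c1@0 c2@6 c3@8, authorship 1.......2.3..
After op 5 (add_cursor(5)): buffer="kqkgjyqmknkqt" (len 13), cursors c1@0 c4@5 c2@6 c3@8, authorship 1.......2.3..
After op 6 (insert('r')): buffer="rkqkgjryrqmrknkqt" (len 17), cursors c1@1 c4@7 c2@9 c3@12, authorship 11....4.2..32.3..
After op 7 (insert('o')): buffer="rokqkgjroyroqmroknkqt" (len 21), cursors c1@2 c4@9 c2@12 c3@16, authorship 111....44.22..332.3..

Answer: rokqkgjroyroqmroknkqt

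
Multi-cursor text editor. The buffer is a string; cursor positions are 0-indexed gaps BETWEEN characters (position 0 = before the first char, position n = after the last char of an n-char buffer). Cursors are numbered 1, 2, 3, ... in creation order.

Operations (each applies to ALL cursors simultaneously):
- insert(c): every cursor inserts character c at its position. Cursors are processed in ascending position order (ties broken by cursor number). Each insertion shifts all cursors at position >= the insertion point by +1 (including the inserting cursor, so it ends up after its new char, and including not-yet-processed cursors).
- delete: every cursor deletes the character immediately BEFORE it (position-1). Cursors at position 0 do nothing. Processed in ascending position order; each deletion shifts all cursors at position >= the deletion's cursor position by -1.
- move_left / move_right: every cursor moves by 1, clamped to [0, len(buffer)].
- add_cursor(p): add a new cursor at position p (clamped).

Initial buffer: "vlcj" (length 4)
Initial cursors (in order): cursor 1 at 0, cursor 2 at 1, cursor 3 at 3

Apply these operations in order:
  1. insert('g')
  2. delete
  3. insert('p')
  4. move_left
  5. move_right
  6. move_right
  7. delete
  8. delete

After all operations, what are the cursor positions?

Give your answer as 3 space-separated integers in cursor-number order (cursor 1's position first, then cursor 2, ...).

Answer: 0 0 1

Derivation:
After op 1 (insert('g')): buffer="gvglcgj" (len 7), cursors c1@1 c2@3 c3@6, authorship 1.2..3.
After op 2 (delete): buffer="vlcj" (len 4), cursors c1@0 c2@1 c3@3, authorship ....
After op 3 (insert('p')): buffer="pvplcpj" (len 7), cursors c1@1 c2@3 c3@6, authorship 1.2..3.
After op 4 (move_left): buffer="pvplcpj" (len 7), cursors c1@0 c2@2 c3@5, authorship 1.2..3.
After op 5 (move_right): buffer="pvplcpj" (len 7), cursors c1@1 c2@3 c3@6, authorship 1.2..3.
After op 6 (move_right): buffer="pvplcpj" (len 7), cursors c1@2 c2@4 c3@7, authorship 1.2..3.
After op 7 (delete): buffer="ppcp" (len 4), cursors c1@1 c2@2 c3@4, authorship 12.3
After op 8 (delete): buffer="c" (len 1), cursors c1@0 c2@0 c3@1, authorship .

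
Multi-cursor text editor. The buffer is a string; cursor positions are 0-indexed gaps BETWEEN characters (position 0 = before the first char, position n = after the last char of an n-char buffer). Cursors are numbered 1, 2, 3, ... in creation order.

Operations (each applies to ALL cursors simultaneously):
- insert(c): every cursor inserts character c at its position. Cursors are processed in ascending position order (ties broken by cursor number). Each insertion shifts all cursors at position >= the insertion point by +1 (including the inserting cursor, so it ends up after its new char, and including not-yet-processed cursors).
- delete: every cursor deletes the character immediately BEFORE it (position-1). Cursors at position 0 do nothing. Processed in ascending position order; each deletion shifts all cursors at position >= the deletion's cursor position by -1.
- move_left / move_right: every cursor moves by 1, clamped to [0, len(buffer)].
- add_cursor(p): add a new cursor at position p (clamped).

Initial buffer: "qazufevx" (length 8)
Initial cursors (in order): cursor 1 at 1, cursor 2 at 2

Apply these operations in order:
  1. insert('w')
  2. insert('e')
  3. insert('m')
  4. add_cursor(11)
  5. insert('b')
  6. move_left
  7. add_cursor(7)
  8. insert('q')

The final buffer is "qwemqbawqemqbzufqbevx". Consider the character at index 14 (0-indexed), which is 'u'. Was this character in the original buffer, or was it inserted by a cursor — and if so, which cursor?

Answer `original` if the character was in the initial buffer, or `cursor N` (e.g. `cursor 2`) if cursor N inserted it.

Answer: original

Derivation:
After op 1 (insert('w')): buffer="qwawzufevx" (len 10), cursors c1@2 c2@4, authorship .1.2......
After op 2 (insert('e')): buffer="qweawezufevx" (len 12), cursors c1@3 c2@6, authorship .11.22......
After op 3 (insert('m')): buffer="qwemawemzufevx" (len 14), cursors c1@4 c2@8, authorship .111.222......
After op 4 (add_cursor(11)): buffer="qwemawemzufevx" (len 14), cursors c1@4 c2@8 c3@11, authorship .111.222......
After op 5 (insert('b')): buffer="qwembawembzufbevx" (len 17), cursors c1@5 c2@10 c3@14, authorship .1111.2222...3...
After op 6 (move_left): buffer="qwembawembzufbevx" (len 17), cursors c1@4 c2@9 c3@13, authorship .1111.2222...3...
After op 7 (add_cursor(7)): buffer="qwembawembzufbevx" (len 17), cursors c1@4 c4@7 c2@9 c3@13, authorship .1111.2222...3...
After op 8 (insert('q')): buffer="qwemqbawqemqbzufqbevx" (len 21), cursors c1@5 c4@9 c2@12 c3@17, authorship .11111.242222...33...
Authorship (.=original, N=cursor N): . 1 1 1 1 1 . 2 4 2 2 2 2 . . . 3 3 . . .
Index 14: author = original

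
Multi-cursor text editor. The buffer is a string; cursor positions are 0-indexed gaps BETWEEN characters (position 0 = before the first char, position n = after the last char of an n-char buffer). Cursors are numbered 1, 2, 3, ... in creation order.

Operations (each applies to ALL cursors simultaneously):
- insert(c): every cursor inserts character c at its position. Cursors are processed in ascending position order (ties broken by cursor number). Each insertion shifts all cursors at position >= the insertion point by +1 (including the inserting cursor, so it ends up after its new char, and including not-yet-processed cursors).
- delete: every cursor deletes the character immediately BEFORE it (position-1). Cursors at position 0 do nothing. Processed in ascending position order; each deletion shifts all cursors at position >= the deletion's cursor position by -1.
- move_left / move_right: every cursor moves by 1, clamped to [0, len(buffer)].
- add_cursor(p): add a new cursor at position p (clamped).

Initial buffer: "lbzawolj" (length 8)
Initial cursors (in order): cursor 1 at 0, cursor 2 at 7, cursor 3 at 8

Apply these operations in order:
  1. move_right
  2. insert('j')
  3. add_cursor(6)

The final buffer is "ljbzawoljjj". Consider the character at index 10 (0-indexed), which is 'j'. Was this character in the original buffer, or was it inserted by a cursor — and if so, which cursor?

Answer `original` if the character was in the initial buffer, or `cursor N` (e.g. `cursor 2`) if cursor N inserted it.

Answer: cursor 3

Derivation:
After op 1 (move_right): buffer="lbzawolj" (len 8), cursors c1@1 c2@8 c3@8, authorship ........
After op 2 (insert('j')): buffer="ljbzawoljjj" (len 11), cursors c1@2 c2@11 c3@11, authorship .1.......23
After op 3 (add_cursor(6)): buffer="ljbzawoljjj" (len 11), cursors c1@2 c4@6 c2@11 c3@11, authorship .1.......23
Authorship (.=original, N=cursor N): . 1 . . . . . . . 2 3
Index 10: author = 3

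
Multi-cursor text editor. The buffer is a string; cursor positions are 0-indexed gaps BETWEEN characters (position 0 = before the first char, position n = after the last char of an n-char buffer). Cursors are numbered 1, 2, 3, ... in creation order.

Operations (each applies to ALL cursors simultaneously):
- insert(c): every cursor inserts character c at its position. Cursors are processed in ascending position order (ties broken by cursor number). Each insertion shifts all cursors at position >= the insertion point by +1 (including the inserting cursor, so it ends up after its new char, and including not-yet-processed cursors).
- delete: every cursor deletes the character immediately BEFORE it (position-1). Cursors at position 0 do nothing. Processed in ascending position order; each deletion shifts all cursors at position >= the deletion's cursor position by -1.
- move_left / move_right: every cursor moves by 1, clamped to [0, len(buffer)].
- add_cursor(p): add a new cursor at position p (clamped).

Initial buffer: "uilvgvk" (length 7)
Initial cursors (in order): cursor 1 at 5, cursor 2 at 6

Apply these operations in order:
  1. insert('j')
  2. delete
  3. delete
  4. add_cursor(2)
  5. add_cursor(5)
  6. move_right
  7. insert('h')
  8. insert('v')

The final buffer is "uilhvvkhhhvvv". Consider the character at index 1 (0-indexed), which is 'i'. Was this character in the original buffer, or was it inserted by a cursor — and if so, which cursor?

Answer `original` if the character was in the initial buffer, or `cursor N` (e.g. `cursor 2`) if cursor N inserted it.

Answer: original

Derivation:
After op 1 (insert('j')): buffer="uilvgjvjk" (len 9), cursors c1@6 c2@8, authorship .....1.2.
After op 2 (delete): buffer="uilvgvk" (len 7), cursors c1@5 c2@6, authorship .......
After op 3 (delete): buffer="uilvk" (len 5), cursors c1@4 c2@4, authorship .....
After op 4 (add_cursor(2)): buffer="uilvk" (len 5), cursors c3@2 c1@4 c2@4, authorship .....
After op 5 (add_cursor(5)): buffer="uilvk" (len 5), cursors c3@2 c1@4 c2@4 c4@5, authorship .....
After op 6 (move_right): buffer="uilvk" (len 5), cursors c3@3 c1@5 c2@5 c4@5, authorship .....
After op 7 (insert('h')): buffer="uilhvkhhh" (len 9), cursors c3@4 c1@9 c2@9 c4@9, authorship ...3..124
After op 8 (insert('v')): buffer="uilhvvkhhhvvv" (len 13), cursors c3@5 c1@13 c2@13 c4@13, authorship ...33..124124
Authorship (.=original, N=cursor N): . . . 3 3 . . 1 2 4 1 2 4
Index 1: author = original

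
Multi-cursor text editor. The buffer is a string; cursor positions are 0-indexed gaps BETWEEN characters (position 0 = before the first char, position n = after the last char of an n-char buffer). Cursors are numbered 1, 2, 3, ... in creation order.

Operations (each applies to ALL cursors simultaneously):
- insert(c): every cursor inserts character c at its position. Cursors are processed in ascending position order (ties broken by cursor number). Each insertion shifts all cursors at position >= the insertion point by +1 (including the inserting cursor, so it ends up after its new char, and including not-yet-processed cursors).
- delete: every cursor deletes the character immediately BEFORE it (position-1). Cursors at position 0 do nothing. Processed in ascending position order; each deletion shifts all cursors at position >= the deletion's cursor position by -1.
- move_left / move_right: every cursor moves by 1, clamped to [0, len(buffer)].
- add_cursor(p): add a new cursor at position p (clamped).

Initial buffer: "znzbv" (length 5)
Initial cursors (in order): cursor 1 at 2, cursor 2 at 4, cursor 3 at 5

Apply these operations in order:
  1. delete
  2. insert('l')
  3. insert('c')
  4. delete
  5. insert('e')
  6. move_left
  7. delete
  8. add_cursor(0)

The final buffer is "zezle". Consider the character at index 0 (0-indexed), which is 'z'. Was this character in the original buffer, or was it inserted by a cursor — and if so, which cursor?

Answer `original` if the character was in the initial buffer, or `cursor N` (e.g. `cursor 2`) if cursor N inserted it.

Answer: original

Derivation:
After op 1 (delete): buffer="zz" (len 2), cursors c1@1 c2@2 c3@2, authorship ..
After op 2 (insert('l')): buffer="zlzll" (len 5), cursors c1@2 c2@5 c3@5, authorship .1.23
After op 3 (insert('c')): buffer="zlczllcc" (len 8), cursors c1@3 c2@8 c3@8, authorship .11.2323
After op 4 (delete): buffer="zlzll" (len 5), cursors c1@2 c2@5 c3@5, authorship .1.23
After op 5 (insert('e')): buffer="zlezllee" (len 8), cursors c1@3 c2@8 c3@8, authorship .11.2323
After op 6 (move_left): buffer="zlezllee" (len 8), cursors c1@2 c2@7 c3@7, authorship .11.2323
After op 7 (delete): buffer="zezle" (len 5), cursors c1@1 c2@4 c3@4, authorship .1.23
After op 8 (add_cursor(0)): buffer="zezle" (len 5), cursors c4@0 c1@1 c2@4 c3@4, authorship .1.23
Authorship (.=original, N=cursor N): . 1 . 2 3
Index 0: author = original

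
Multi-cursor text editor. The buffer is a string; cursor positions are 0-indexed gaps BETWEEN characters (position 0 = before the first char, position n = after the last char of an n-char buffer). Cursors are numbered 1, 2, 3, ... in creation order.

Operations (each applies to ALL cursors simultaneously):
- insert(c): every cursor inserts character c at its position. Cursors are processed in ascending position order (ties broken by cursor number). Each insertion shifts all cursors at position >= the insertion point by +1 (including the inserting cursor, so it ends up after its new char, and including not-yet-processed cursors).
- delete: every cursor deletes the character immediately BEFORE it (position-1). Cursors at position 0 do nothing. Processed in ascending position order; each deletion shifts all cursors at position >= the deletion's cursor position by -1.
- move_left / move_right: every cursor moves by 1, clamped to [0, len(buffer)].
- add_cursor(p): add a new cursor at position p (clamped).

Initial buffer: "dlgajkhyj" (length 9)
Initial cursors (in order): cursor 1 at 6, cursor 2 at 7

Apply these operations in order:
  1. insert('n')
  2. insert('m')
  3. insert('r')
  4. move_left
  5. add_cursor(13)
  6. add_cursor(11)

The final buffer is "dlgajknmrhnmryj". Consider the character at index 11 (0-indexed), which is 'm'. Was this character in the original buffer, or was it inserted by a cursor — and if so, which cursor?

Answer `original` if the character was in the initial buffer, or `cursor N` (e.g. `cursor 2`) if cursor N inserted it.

Answer: cursor 2

Derivation:
After op 1 (insert('n')): buffer="dlgajknhnyj" (len 11), cursors c1@7 c2@9, authorship ......1.2..
After op 2 (insert('m')): buffer="dlgajknmhnmyj" (len 13), cursors c1@8 c2@11, authorship ......11.22..
After op 3 (insert('r')): buffer="dlgajknmrhnmryj" (len 15), cursors c1@9 c2@13, authorship ......111.222..
After op 4 (move_left): buffer="dlgajknmrhnmryj" (len 15), cursors c1@8 c2@12, authorship ......111.222..
After op 5 (add_cursor(13)): buffer="dlgajknmrhnmryj" (len 15), cursors c1@8 c2@12 c3@13, authorship ......111.222..
After op 6 (add_cursor(11)): buffer="dlgajknmrhnmryj" (len 15), cursors c1@8 c4@11 c2@12 c3@13, authorship ......111.222..
Authorship (.=original, N=cursor N): . . . . . . 1 1 1 . 2 2 2 . .
Index 11: author = 2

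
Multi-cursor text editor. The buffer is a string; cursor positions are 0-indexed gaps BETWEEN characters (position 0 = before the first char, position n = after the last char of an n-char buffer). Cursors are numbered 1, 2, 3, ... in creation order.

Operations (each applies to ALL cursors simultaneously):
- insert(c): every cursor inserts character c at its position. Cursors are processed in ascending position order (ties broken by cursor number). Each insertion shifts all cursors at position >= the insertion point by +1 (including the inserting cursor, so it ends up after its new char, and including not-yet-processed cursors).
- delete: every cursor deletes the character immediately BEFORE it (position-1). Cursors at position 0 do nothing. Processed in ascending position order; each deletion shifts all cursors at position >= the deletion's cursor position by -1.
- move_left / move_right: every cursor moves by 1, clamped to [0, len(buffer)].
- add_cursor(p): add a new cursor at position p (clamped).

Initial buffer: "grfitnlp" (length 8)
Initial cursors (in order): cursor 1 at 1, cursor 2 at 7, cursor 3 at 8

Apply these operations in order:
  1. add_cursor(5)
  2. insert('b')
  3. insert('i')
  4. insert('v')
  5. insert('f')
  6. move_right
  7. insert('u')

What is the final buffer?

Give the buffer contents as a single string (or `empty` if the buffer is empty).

After op 1 (add_cursor(5)): buffer="grfitnlp" (len 8), cursors c1@1 c4@5 c2@7 c3@8, authorship ........
After op 2 (insert('b')): buffer="gbrfitbnlbpb" (len 12), cursors c1@2 c4@7 c2@10 c3@12, authorship .1....4..2.3
After op 3 (insert('i')): buffer="gbirfitbinlbipbi" (len 16), cursors c1@3 c4@9 c2@13 c3@16, authorship .11....44..22.33
After op 4 (insert('v')): buffer="gbivrfitbivnlbivpbiv" (len 20), cursors c1@4 c4@11 c2@16 c3@20, authorship .111....444..222.333
After op 5 (insert('f')): buffer="gbivfrfitbivfnlbivfpbivf" (len 24), cursors c1@5 c4@13 c2@19 c3@24, authorship .1111....4444..2222.3333
After op 6 (move_right): buffer="gbivfrfitbivfnlbivfpbivf" (len 24), cursors c1@6 c4@14 c2@20 c3@24, authorship .1111....4444..2222.3333
After op 7 (insert('u')): buffer="gbivfrufitbivfnulbivfpubivfu" (len 28), cursors c1@7 c4@16 c2@23 c3@28, authorship .1111.1...4444.4.2222.233333

Answer: gbivfrufitbivfnulbivfpubivfu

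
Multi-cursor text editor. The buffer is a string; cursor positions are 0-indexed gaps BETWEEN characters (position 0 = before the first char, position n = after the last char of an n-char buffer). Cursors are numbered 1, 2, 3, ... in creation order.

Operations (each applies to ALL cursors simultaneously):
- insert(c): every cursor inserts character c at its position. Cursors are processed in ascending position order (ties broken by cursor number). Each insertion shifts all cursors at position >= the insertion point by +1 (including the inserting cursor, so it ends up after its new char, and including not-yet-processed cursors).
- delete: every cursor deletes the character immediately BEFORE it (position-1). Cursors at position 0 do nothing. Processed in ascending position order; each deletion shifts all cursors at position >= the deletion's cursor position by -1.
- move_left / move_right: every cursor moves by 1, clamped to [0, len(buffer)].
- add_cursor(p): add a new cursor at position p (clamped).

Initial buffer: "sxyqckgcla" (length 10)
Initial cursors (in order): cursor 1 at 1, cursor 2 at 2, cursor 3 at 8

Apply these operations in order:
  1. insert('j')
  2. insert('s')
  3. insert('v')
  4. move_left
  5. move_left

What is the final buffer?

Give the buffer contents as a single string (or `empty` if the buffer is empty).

After op 1 (insert('j')): buffer="sjxjyqckgcjla" (len 13), cursors c1@2 c2@4 c3@11, authorship .1.2......3..
After op 2 (insert('s')): buffer="sjsxjsyqckgcjsla" (len 16), cursors c1@3 c2@6 c3@14, authorship .11.22......33..
After op 3 (insert('v')): buffer="sjsvxjsvyqckgcjsvla" (len 19), cursors c1@4 c2@8 c3@17, authorship .111.222......333..
After op 4 (move_left): buffer="sjsvxjsvyqckgcjsvla" (len 19), cursors c1@3 c2@7 c3@16, authorship .111.222......333..
After op 5 (move_left): buffer="sjsvxjsvyqckgcjsvla" (len 19), cursors c1@2 c2@6 c3@15, authorship .111.222......333..

Answer: sjsvxjsvyqckgcjsvla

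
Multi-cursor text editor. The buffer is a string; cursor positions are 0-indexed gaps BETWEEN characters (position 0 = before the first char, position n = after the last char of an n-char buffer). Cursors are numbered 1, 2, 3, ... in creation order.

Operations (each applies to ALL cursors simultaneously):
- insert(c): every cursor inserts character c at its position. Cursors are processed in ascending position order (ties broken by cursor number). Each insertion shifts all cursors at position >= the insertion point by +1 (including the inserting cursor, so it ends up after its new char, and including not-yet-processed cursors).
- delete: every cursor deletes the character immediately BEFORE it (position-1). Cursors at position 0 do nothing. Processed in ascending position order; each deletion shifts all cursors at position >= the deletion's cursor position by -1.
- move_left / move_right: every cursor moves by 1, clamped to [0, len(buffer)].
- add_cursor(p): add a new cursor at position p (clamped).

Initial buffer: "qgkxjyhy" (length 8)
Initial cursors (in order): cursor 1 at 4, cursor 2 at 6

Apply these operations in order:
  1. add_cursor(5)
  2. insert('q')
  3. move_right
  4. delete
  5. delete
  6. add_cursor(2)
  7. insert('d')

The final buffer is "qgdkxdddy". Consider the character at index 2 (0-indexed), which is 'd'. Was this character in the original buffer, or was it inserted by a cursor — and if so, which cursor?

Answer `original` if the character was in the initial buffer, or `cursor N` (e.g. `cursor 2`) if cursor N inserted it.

After op 1 (add_cursor(5)): buffer="qgkxjyhy" (len 8), cursors c1@4 c3@5 c2@6, authorship ........
After op 2 (insert('q')): buffer="qgkxqjqyqhy" (len 11), cursors c1@5 c3@7 c2@9, authorship ....1.3.2..
After op 3 (move_right): buffer="qgkxqjqyqhy" (len 11), cursors c1@6 c3@8 c2@10, authorship ....1.3.2..
After op 4 (delete): buffer="qgkxqqqy" (len 8), cursors c1@5 c3@6 c2@7, authorship ....132.
After op 5 (delete): buffer="qgkxy" (len 5), cursors c1@4 c2@4 c3@4, authorship .....
After op 6 (add_cursor(2)): buffer="qgkxy" (len 5), cursors c4@2 c1@4 c2@4 c3@4, authorship .....
After op 7 (insert('d')): buffer="qgdkxdddy" (len 9), cursors c4@3 c1@8 c2@8 c3@8, authorship ..4..123.
Authorship (.=original, N=cursor N): . . 4 . . 1 2 3 .
Index 2: author = 4

Answer: cursor 4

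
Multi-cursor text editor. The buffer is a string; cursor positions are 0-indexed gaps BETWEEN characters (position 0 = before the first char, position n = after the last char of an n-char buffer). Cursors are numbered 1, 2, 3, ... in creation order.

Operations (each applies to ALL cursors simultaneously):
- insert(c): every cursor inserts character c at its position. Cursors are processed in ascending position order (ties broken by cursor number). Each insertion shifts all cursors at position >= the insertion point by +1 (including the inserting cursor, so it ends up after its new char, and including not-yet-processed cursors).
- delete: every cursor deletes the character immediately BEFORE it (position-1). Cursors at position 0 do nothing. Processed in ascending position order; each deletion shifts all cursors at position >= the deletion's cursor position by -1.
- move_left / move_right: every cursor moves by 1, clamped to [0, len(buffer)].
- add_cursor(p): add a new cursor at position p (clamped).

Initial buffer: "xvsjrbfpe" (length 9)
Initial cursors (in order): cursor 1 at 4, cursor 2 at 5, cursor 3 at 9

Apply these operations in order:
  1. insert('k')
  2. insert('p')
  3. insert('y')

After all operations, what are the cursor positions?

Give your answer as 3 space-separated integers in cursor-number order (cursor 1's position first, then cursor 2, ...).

After op 1 (insert('k')): buffer="xvsjkrkbfpek" (len 12), cursors c1@5 c2@7 c3@12, authorship ....1.2....3
After op 2 (insert('p')): buffer="xvsjkprkpbfpekp" (len 15), cursors c1@6 c2@9 c3@15, authorship ....11.22....33
After op 3 (insert('y')): buffer="xvsjkpyrkpybfpekpy" (len 18), cursors c1@7 c2@11 c3@18, authorship ....111.222....333

Answer: 7 11 18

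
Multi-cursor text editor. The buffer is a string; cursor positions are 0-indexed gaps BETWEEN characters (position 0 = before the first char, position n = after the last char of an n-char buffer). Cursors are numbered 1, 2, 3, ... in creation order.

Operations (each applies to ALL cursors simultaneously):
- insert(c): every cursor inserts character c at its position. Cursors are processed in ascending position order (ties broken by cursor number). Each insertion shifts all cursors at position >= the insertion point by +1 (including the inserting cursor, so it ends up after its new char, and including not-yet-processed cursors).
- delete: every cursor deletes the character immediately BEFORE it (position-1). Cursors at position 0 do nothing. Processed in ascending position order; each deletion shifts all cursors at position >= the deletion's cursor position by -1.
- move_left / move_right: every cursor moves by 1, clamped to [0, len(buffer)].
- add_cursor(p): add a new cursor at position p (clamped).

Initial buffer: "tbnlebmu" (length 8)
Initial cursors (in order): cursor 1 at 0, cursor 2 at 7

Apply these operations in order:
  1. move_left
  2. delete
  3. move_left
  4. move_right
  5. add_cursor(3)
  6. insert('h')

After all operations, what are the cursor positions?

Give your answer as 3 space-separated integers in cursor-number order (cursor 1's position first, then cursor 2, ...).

Answer: 2 8 5

Derivation:
After op 1 (move_left): buffer="tbnlebmu" (len 8), cursors c1@0 c2@6, authorship ........
After op 2 (delete): buffer="tbnlemu" (len 7), cursors c1@0 c2@5, authorship .......
After op 3 (move_left): buffer="tbnlemu" (len 7), cursors c1@0 c2@4, authorship .......
After op 4 (move_right): buffer="tbnlemu" (len 7), cursors c1@1 c2@5, authorship .......
After op 5 (add_cursor(3)): buffer="tbnlemu" (len 7), cursors c1@1 c3@3 c2@5, authorship .......
After op 6 (insert('h')): buffer="thbnhlehmu" (len 10), cursors c1@2 c3@5 c2@8, authorship .1..3..2..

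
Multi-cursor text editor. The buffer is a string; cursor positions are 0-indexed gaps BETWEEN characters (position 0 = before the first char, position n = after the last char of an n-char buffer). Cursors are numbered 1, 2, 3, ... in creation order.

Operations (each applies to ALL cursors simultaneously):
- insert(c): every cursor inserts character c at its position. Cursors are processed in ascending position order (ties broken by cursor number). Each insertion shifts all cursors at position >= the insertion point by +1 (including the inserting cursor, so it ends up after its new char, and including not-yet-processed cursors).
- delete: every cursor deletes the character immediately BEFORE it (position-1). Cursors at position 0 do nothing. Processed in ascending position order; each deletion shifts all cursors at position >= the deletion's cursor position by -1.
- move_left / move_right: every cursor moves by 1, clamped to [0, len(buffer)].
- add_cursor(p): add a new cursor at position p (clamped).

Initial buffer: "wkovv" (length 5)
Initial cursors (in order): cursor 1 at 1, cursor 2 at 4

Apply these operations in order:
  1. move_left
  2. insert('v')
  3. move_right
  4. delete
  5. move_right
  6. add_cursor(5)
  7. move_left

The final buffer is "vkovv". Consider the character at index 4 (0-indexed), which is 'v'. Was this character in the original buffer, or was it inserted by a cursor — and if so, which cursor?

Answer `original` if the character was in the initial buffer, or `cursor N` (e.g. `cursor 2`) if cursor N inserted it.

After op 1 (move_left): buffer="wkovv" (len 5), cursors c1@0 c2@3, authorship .....
After op 2 (insert('v')): buffer="vwkovvv" (len 7), cursors c1@1 c2@5, authorship 1...2..
After op 3 (move_right): buffer="vwkovvv" (len 7), cursors c1@2 c2@6, authorship 1...2..
After op 4 (delete): buffer="vkovv" (len 5), cursors c1@1 c2@4, authorship 1..2.
After op 5 (move_right): buffer="vkovv" (len 5), cursors c1@2 c2@5, authorship 1..2.
After op 6 (add_cursor(5)): buffer="vkovv" (len 5), cursors c1@2 c2@5 c3@5, authorship 1..2.
After op 7 (move_left): buffer="vkovv" (len 5), cursors c1@1 c2@4 c3@4, authorship 1..2.
Authorship (.=original, N=cursor N): 1 . . 2 .
Index 4: author = original

Answer: original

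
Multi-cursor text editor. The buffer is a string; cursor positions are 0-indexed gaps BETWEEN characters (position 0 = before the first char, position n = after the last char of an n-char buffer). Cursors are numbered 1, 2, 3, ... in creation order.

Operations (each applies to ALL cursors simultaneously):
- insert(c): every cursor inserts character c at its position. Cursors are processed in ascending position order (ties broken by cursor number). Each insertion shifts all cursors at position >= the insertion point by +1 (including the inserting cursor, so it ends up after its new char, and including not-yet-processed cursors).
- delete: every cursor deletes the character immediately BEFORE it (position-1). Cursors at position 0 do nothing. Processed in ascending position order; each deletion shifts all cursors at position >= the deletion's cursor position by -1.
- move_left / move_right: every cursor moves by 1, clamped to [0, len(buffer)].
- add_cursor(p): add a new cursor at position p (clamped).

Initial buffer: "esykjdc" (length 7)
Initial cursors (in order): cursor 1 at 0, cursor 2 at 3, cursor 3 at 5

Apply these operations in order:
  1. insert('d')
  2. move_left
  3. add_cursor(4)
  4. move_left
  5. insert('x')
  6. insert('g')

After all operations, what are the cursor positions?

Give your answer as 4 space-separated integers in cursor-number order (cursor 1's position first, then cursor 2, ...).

After op 1 (insert('d')): buffer="desydkjddc" (len 10), cursors c1@1 c2@5 c3@8, authorship 1...2..3..
After op 2 (move_left): buffer="desydkjddc" (len 10), cursors c1@0 c2@4 c3@7, authorship 1...2..3..
After op 3 (add_cursor(4)): buffer="desydkjddc" (len 10), cursors c1@0 c2@4 c4@4 c3@7, authorship 1...2..3..
After op 4 (move_left): buffer="desydkjddc" (len 10), cursors c1@0 c2@3 c4@3 c3@6, authorship 1...2..3..
After op 5 (insert('x')): buffer="xdesxxydkxjddc" (len 14), cursors c1@1 c2@6 c4@6 c3@10, authorship 11..24.2.3.3..
After op 6 (insert('g')): buffer="xgdesxxggydkxgjddc" (len 18), cursors c1@2 c2@9 c4@9 c3@14, authorship 111..2424.2.33.3..

Answer: 2 9 14 9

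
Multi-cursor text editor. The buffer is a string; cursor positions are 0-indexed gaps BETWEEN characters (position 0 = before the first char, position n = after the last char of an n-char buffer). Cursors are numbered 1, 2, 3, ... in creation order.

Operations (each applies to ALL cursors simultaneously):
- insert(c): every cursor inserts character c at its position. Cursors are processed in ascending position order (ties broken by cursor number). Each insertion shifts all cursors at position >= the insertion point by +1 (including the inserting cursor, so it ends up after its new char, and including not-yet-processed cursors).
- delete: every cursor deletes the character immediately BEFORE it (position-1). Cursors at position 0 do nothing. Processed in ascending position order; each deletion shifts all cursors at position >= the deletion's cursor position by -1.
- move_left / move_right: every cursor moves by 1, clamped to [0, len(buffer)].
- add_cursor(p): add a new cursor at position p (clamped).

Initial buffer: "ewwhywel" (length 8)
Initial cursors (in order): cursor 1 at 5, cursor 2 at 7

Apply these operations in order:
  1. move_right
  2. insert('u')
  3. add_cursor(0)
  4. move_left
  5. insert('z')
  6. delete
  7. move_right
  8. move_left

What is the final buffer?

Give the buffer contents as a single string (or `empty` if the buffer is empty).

After op 1 (move_right): buffer="ewwhywel" (len 8), cursors c1@6 c2@8, authorship ........
After op 2 (insert('u')): buffer="ewwhywuelu" (len 10), cursors c1@7 c2@10, authorship ......1..2
After op 3 (add_cursor(0)): buffer="ewwhywuelu" (len 10), cursors c3@0 c1@7 c2@10, authorship ......1..2
After op 4 (move_left): buffer="ewwhywuelu" (len 10), cursors c3@0 c1@6 c2@9, authorship ......1..2
After op 5 (insert('z')): buffer="zewwhywzuelzu" (len 13), cursors c3@1 c1@8 c2@12, authorship 3......11..22
After op 6 (delete): buffer="ewwhywuelu" (len 10), cursors c3@0 c1@6 c2@9, authorship ......1..2
After op 7 (move_right): buffer="ewwhywuelu" (len 10), cursors c3@1 c1@7 c2@10, authorship ......1..2
After op 8 (move_left): buffer="ewwhywuelu" (len 10), cursors c3@0 c1@6 c2@9, authorship ......1..2

Answer: ewwhywuelu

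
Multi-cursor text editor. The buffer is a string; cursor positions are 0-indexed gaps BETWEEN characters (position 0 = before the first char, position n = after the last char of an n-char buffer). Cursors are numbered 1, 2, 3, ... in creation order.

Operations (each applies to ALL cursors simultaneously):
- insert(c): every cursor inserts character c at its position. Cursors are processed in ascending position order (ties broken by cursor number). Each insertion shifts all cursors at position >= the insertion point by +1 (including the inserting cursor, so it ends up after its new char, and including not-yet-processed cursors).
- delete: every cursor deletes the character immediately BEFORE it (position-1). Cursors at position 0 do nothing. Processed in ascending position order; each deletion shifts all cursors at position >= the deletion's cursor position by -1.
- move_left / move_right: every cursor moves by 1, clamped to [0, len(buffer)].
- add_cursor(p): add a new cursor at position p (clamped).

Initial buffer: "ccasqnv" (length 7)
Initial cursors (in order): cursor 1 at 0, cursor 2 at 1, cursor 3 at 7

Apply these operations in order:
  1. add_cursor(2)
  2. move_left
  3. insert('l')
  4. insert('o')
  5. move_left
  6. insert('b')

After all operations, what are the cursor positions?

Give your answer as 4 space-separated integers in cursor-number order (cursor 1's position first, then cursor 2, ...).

Answer: 5 5 17 9

Derivation:
After op 1 (add_cursor(2)): buffer="ccasqnv" (len 7), cursors c1@0 c2@1 c4@2 c3@7, authorship .......
After op 2 (move_left): buffer="ccasqnv" (len 7), cursors c1@0 c2@0 c4@1 c3@6, authorship .......
After op 3 (insert('l')): buffer="llclcasqnlv" (len 11), cursors c1@2 c2@2 c4@4 c3@10, authorship 12.4.....3.
After op 4 (insert('o')): buffer="llooclocasqnlov" (len 15), cursors c1@4 c2@4 c4@7 c3@14, authorship 1212.44.....33.
After op 5 (move_left): buffer="llooclocasqnlov" (len 15), cursors c1@3 c2@3 c4@6 c3@13, authorship 1212.44.....33.
After op 6 (insert('b')): buffer="llobboclbocasqnlbov" (len 19), cursors c1@5 c2@5 c4@9 c3@17, authorship 121122.444.....333.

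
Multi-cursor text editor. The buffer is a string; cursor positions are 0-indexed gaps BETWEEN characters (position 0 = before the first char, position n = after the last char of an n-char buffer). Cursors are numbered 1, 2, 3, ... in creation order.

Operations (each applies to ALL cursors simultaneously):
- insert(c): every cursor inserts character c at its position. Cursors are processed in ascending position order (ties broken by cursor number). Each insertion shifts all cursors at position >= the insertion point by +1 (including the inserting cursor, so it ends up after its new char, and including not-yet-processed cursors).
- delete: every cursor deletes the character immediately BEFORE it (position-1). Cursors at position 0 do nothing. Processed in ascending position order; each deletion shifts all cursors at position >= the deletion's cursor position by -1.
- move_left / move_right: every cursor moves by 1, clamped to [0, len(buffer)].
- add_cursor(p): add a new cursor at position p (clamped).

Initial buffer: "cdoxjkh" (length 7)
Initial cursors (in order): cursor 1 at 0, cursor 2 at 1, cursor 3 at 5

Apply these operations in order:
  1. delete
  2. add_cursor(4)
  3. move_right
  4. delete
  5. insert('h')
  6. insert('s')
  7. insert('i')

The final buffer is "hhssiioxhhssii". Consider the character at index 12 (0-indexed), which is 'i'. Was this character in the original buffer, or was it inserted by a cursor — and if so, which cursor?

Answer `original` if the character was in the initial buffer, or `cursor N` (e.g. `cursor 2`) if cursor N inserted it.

After op 1 (delete): buffer="doxkh" (len 5), cursors c1@0 c2@0 c3@3, authorship .....
After op 2 (add_cursor(4)): buffer="doxkh" (len 5), cursors c1@0 c2@0 c3@3 c4@4, authorship .....
After op 3 (move_right): buffer="doxkh" (len 5), cursors c1@1 c2@1 c3@4 c4@5, authorship .....
After op 4 (delete): buffer="ox" (len 2), cursors c1@0 c2@0 c3@2 c4@2, authorship ..
After op 5 (insert('h')): buffer="hhoxhh" (len 6), cursors c1@2 c2@2 c3@6 c4@6, authorship 12..34
After op 6 (insert('s')): buffer="hhssoxhhss" (len 10), cursors c1@4 c2@4 c3@10 c4@10, authorship 1212..3434
After op 7 (insert('i')): buffer="hhssiioxhhssii" (len 14), cursors c1@6 c2@6 c3@14 c4@14, authorship 121212..343434
Authorship (.=original, N=cursor N): 1 2 1 2 1 2 . . 3 4 3 4 3 4
Index 12: author = 3

Answer: cursor 3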